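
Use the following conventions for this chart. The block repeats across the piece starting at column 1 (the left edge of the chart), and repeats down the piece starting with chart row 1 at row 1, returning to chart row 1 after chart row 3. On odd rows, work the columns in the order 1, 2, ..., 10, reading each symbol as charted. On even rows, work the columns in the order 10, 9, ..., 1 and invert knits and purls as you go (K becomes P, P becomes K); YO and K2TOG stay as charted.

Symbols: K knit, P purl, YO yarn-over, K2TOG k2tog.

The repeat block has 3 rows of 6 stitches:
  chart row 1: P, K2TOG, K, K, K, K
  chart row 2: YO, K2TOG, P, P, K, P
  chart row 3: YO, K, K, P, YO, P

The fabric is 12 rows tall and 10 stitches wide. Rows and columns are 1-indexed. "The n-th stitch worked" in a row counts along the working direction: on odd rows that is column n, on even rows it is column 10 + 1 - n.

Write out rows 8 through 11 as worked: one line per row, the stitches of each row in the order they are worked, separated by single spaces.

Row 8: chart row 2, WS - tiled (columns 1-10): YO K2TOG P P K P YO K2TOG P P; work from column 10 back to 1 with K<->P swapped.
Row 9: chart row 3, RS - tile across columns 1-10 and work as-is.
Row 10: chart row 1, WS - tiled (columns 1-10): P K2TOG K K K K P K2TOG K K; work from column 10 back to 1 with K<->P swapped.
Row 11: chart row 2, RS - tile across columns 1-10 and work as-is.

Result:
K K K2TOG YO K P K K K2TOG YO
YO K K P YO P YO K K P
P P K2TOG K P P P P K2TOG K
YO K2TOG P P K P YO K2TOG P P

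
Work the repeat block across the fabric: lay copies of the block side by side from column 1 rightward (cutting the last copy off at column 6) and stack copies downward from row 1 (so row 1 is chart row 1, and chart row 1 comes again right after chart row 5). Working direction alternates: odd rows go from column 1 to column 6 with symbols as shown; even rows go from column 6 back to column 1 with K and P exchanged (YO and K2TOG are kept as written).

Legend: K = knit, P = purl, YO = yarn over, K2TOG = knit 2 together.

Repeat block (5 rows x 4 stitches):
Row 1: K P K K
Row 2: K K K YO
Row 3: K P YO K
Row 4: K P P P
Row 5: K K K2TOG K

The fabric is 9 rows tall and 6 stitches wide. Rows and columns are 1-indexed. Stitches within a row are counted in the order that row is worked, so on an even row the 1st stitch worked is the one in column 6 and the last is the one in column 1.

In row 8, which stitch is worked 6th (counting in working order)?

Row 8: (8-1) mod 5 = 2, so use chart row 3. Even row -> WS.
Chart row 3 tiled across columns 1-6: K P YO K K P
Wrong side: read the tiled row from column 6 down to 1 and exchange K with P (leave YO, K2TOG).
Row 8 as worked: K P P YO K P
The 6th stitch worked is P.

Stitch:
P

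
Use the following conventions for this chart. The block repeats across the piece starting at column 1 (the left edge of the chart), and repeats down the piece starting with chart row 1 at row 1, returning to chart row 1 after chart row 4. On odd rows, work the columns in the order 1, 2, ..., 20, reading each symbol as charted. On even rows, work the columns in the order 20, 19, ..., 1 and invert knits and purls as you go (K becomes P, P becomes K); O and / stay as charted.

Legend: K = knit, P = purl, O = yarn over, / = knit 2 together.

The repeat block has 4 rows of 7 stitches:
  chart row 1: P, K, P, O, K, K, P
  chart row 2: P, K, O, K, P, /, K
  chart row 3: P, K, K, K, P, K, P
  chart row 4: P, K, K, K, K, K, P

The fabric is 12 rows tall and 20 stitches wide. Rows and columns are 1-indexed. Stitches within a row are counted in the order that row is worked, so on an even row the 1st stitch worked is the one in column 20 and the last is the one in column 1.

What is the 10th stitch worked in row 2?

Result:
P

Derivation:
Row 2 uses chart row ((2-1) mod 4)+1 = 2. Row 2 is even, so WS.
Chart row 2 tiled across columns 1-20: P K O K P / K P K O K P / K P K O K P /
WS: work from column 20 back to column 1 (reverse the tiled row), swapping K<->P (O and / unchanged).
Row 2 as worked: / K P O P K P / K P O P K P / K P O P K
The 10th stitch worked is P.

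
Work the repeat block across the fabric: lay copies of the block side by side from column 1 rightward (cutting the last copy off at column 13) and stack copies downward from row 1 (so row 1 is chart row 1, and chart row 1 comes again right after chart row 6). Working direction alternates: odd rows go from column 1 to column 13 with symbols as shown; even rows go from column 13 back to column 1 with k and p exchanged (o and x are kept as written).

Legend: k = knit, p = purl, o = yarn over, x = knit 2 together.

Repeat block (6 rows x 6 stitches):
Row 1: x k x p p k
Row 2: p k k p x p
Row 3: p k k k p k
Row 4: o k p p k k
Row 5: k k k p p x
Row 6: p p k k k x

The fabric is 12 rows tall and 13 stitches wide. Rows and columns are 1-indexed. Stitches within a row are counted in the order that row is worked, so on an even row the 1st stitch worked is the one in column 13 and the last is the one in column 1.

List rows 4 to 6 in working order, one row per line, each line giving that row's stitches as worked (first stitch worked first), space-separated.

Result:
o p p k k p o p p k k p o
k k k p p x k k k p p x k
k x p p p k k x p p p k k

Derivation:
Row 4: chart row 4, WS - tiled (columns 1-13): o k p p k k o k p p k k o; work from column 13 back to 1 with k<->p swapped.
Row 5: chart row 5, RS - tile across columns 1-13 and work as-is.
Row 6: chart row 6, WS - tiled (columns 1-13): p p k k k x p p k k k x p; work from column 13 back to 1 with k<->p swapped.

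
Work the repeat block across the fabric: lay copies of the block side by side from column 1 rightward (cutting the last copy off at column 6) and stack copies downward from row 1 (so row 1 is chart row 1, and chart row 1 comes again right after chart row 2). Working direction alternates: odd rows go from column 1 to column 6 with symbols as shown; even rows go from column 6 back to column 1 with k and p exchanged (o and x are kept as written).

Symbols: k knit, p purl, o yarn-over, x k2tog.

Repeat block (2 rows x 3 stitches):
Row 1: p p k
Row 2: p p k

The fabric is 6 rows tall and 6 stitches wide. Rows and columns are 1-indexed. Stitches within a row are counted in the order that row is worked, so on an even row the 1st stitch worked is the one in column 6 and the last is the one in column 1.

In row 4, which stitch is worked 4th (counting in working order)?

Stitch:
p

Derivation:
Row 4 uses chart row ((4-1) mod 2)+1 = 2. Row 4 is even, so WS.
Chart row 2 tiled across columns 1-6: p p k p p k
WS row: flip the tiled sequence (start at column 6) and apply k<->p; o and x stay.
Row 4 as worked: p k k p k k
Counting 4 along the worked row gives p.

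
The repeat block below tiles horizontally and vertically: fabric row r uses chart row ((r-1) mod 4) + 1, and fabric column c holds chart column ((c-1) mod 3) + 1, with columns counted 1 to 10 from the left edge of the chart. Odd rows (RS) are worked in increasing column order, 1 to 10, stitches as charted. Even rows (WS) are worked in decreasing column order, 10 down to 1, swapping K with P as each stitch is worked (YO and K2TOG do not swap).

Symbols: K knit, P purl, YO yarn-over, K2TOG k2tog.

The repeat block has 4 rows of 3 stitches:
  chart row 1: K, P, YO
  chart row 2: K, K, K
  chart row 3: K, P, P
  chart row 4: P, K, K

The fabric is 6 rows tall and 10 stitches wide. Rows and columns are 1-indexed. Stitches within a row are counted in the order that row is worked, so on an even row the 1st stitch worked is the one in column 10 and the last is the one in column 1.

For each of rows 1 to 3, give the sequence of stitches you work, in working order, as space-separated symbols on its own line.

Row 1: chart row 1, RS - tile across columns 1-10 and work as-is.
Row 2: chart row 2, WS - tiled (columns 1-10): K K K K K K K K K K; work from column 10 back to 1 with K<->P swapped.
Row 3: chart row 3, RS - tile across columns 1-10 and work as-is.

== ROWS AS WORKED ==
K P YO K P YO K P YO K
P P P P P P P P P P
K P P K P P K P P K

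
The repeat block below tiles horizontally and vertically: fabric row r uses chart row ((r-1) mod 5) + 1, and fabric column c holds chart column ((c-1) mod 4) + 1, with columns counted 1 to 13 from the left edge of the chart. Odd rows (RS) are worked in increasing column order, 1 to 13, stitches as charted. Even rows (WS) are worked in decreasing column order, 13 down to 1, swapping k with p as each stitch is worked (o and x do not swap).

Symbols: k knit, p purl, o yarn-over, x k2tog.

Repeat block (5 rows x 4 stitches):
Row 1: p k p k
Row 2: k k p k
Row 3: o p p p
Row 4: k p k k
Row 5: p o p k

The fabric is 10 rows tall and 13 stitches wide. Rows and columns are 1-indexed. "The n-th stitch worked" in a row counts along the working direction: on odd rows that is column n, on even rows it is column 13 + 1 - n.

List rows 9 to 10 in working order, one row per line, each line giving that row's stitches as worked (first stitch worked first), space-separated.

Row 9: chart row 4, RS - tile across columns 1-13 and work as-is.
Row 10: chart row 5, WS - tiled (columns 1-13): p o p k p o p k p o p k p; work from column 13 back to 1 with k<->p swapped.

== ROWS AS WORKED ==
k p k k k p k k k p k k k
k p k o k p k o k p k o k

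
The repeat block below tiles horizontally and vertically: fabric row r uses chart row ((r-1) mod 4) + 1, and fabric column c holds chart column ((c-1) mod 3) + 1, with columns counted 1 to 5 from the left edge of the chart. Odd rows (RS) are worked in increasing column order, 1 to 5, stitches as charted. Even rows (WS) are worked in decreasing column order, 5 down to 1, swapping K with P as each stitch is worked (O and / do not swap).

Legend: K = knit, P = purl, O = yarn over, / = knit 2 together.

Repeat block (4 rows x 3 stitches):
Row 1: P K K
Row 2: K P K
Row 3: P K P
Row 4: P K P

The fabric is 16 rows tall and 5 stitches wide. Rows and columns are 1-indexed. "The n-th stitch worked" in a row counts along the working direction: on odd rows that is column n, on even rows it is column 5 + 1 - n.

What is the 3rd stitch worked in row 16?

Result:
K

Derivation:
Row 16: (16-1) mod 4 = 3, so use chart row 4. Even row -> WS.
Chart row 4 tiled across columns 1-5: P K P P K
Wrong side: read the tiled row from column 5 down to 1 and exchange K with P (leave O, /).
Row 16 as worked: P K K P K
The 3rd stitch worked is K.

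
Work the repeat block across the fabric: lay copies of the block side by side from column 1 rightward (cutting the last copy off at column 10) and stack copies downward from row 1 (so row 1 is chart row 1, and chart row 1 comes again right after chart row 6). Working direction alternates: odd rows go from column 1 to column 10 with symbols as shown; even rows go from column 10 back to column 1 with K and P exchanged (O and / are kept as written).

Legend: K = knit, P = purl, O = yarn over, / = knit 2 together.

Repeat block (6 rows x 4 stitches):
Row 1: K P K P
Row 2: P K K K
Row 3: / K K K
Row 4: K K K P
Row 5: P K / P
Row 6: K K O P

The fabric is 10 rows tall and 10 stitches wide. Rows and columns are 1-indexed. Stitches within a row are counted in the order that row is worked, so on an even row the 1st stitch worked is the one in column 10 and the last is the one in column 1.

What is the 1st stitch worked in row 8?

== STITCH ==
P

Derivation:
Row 8 uses chart row ((8-1) mod 6)+1 = 2. Row 8 is even, so WS.
Chart row 2 tiled across columns 1-10: P K K K P K K K P K
Wrong side: read the tiled row from column 10 down to 1 and exchange K with P (leave O, /).
Row 8 as worked: P K P P P K P P P K
The 1st stitch worked is P.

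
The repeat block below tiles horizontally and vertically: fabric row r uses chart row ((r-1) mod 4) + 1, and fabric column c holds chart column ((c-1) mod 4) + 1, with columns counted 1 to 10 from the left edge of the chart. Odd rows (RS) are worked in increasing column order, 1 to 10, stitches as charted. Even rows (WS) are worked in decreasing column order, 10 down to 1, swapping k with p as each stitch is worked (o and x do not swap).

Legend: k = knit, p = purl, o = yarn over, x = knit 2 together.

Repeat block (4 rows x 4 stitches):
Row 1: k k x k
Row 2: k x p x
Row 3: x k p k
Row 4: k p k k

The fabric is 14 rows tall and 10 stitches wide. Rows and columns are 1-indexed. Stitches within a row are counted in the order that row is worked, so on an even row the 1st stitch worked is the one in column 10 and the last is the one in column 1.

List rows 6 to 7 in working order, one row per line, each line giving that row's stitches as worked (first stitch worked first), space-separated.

Row 6: chart row 2, WS - tiled (columns 1-10): k x p x k x p x k x; work from column 10 back to 1 with k<->p swapped.
Row 7: chart row 3, RS - tile across columns 1-10 and work as-is.

Rows as worked:
x p x k x p x k x p
x k p k x k p k x k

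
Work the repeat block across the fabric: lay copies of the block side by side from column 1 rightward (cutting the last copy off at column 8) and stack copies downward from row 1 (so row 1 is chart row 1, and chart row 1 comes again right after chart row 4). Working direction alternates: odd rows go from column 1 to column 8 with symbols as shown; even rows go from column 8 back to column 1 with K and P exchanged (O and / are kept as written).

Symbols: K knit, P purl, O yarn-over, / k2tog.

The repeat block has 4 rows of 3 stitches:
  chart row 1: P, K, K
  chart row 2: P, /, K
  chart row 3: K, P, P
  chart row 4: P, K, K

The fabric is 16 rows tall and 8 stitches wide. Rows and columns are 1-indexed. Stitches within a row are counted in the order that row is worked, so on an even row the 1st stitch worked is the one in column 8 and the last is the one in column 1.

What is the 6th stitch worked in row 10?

Row 10 uses chart row ((10-1) mod 4)+1 = 2. Row 10 is even, so WS.
Chart row 2 tiled across columns 1-8: P / K P / K P /
WS row: flip the tiled sequence (start at column 8) and apply K<->P; O and / stay.
Row 10 as worked: / K P / K P / K
Counting 6 along the worked row gives P.

Stitch:
P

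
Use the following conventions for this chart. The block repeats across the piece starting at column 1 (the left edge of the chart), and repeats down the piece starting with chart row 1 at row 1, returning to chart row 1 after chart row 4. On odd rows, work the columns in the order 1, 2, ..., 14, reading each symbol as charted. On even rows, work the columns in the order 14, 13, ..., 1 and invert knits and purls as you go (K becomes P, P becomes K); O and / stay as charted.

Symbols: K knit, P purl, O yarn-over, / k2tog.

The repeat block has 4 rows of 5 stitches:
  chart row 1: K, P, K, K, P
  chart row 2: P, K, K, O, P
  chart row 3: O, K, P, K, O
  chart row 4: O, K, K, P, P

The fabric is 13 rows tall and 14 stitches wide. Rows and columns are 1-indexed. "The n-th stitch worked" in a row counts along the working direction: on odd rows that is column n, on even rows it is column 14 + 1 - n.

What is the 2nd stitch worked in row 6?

For row 6: chart row = ((6-1) mod 4) + 1 = 2; this is a WS (even) row.
Chart row 2 tiled across columns 1-14: P K K O P P K K O P P K K O
Wrong side: read the tiled row from column 14 down to 1 and exchange K with P (leave O, /).
Row 6 as worked: O P P K K O P P K K O P P K
Stitch 2 in working order -> P

Result:
P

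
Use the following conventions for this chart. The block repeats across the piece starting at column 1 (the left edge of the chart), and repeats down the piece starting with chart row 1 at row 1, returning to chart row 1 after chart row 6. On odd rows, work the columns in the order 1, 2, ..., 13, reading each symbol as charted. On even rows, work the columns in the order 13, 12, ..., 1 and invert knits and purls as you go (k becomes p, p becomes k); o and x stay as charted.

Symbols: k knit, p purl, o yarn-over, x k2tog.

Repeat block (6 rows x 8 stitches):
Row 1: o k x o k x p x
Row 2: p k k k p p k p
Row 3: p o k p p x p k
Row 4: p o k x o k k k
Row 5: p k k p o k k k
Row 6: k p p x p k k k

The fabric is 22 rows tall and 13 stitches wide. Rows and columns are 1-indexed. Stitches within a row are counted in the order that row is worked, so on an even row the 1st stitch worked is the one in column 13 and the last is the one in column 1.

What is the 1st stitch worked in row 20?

== STITCH ==
k

Derivation:
For row 20: chart row = ((20-1) mod 6) + 1 = 2; this is a WS (even) row.
Chart row 2 tiled across columns 1-13: p k k k p p k p p k k k p
WS row: flip the tiled sequence (start at column 13) and apply k<->p; o and x stay.
Row 20 as worked: k p p p k k p k k p p p k
Counting 1 along the worked row gives k.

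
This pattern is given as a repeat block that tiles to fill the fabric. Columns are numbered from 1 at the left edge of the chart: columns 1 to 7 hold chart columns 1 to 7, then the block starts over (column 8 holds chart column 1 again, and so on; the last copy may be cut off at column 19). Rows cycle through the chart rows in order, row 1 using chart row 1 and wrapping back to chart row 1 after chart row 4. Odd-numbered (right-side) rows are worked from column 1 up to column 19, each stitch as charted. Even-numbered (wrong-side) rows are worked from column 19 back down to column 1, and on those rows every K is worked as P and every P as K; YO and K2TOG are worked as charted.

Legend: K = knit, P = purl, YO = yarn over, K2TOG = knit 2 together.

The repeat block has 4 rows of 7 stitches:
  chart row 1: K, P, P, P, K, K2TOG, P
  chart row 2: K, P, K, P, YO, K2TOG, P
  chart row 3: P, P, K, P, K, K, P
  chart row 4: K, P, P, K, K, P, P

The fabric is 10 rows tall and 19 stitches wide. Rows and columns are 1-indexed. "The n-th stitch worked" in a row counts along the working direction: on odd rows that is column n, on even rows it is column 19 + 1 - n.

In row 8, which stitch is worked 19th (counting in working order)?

Result:
P

Derivation:
Row 8 uses chart row ((8-1) mod 4)+1 = 4. Row 8 is even, so WS.
Chart row 4 tiled across columns 1-19: K P P K K P P K P P K K P P K P P K K
Wrong side: read the tiled row from column 19 down to 1 and exchange K with P (leave YO, K2TOG).
Row 8 as worked: P P K K P K K P P K K P K K P P K K P
Counting 19 along the worked row gives P.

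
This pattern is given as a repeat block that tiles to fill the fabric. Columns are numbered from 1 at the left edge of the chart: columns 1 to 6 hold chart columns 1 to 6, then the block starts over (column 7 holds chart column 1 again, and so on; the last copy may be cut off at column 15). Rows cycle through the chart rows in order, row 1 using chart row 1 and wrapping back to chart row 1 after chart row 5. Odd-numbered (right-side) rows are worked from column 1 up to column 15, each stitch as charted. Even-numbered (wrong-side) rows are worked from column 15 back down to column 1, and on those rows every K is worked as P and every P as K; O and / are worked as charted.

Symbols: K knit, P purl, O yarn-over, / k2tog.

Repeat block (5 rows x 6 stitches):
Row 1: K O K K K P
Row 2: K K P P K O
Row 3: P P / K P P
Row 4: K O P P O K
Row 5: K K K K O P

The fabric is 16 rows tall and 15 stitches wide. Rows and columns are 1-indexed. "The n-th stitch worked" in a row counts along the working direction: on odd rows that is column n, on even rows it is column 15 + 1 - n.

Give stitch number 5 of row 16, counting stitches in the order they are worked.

Stitch:
P

Derivation:
Row 16: (16-1) mod 5 = 0, so use chart row 1. Even row -> WS.
Chart row 1 tiled across columns 1-15: K O K K K P K O K K K P K O K
WS: work from column 15 back to column 1 (reverse the tiled row), swapping K<->P (O and / unchanged).
Row 16 as worked: P O P K P P P O P K P P P O P
The 5th stitch worked is P.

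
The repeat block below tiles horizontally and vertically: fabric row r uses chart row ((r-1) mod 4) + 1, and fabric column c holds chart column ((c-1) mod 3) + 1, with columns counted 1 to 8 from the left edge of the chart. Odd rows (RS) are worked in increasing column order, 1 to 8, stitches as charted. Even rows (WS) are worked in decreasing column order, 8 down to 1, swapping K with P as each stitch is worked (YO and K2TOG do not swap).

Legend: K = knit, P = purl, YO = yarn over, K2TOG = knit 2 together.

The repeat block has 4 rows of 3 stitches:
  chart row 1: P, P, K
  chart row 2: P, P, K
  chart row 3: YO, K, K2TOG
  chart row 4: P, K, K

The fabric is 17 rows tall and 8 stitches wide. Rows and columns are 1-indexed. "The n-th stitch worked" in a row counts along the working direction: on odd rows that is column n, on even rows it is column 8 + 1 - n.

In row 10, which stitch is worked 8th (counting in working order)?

Stitch:
K

Derivation:
For row 10: chart row = ((10-1) mod 4) + 1 = 2; this is a WS (even) row.
Chart row 2 tiled across columns 1-8: P P K P P K P P
WS: work from column 8 back to column 1 (reverse the tiled row), swapping K<->P (YO and K2TOG unchanged).
Row 10 as worked: K K P K K P K K
Counting 8 along the worked row gives K.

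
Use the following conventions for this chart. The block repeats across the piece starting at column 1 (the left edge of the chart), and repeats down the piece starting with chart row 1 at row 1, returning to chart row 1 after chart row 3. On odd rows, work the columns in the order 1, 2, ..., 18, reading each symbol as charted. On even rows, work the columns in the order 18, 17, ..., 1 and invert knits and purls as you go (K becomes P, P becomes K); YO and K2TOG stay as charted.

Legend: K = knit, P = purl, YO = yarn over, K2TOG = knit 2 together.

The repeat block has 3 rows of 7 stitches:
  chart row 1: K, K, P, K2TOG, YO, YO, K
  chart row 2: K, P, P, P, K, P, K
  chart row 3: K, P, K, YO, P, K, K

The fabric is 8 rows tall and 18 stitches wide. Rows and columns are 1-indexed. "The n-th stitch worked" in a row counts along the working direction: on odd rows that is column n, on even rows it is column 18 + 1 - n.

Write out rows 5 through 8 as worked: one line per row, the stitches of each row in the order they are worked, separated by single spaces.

Row 5: chart row 2, RS - tile across columns 1-18 and work as-is.
Row 6: chart row 3, WS - tiled (columns 1-18): K P K YO P K K K P K YO P K K K P K YO; work from column 18 back to 1 with K<->P swapped.
Row 7: chart row 1, RS - tile across columns 1-18 and work as-is.
Row 8: chart row 2, WS - tiled (columns 1-18): K P P P K P K K P P P K P K K P P P; work from column 18 back to 1 with K<->P swapped.

Rows as worked:
K P P P K P K K P P P K P K K P P P
YO P K P P P K YO P K P P P K YO P K P
K K P K2TOG YO YO K K K P K2TOG YO YO K K K P K2TOG
K K K P P K P K K K P P K P K K K P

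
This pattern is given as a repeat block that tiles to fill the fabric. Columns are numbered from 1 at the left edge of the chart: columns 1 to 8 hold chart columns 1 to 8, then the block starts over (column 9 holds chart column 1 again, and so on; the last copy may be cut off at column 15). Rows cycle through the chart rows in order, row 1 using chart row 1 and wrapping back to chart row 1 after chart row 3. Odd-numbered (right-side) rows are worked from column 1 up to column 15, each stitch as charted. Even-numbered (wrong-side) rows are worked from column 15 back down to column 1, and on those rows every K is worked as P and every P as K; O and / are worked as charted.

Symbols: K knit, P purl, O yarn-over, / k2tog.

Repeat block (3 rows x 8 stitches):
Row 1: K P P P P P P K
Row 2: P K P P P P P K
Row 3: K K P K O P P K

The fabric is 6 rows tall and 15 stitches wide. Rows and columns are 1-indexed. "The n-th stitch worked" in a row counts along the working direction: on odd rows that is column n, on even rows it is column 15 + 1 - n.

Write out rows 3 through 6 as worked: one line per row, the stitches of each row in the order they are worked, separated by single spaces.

== ROWS AS WORKED ==
K K P K O P P K K K P K O P P
K K K K K K P P K K K K K K P
P K P P P P P K P K P P P P P
K K O P K P P P K K O P K P P

Derivation:
Row 3: chart row 3, RS - tile across columns 1-15 and work as-is.
Row 4: chart row 1, WS - tiled (columns 1-15): K P P P P P P K K P P P P P P; work from column 15 back to 1 with K<->P swapped.
Row 5: chart row 2, RS - tile across columns 1-15 and work as-is.
Row 6: chart row 3, WS - tiled (columns 1-15): K K P K O P P K K K P K O P P; work from column 15 back to 1 with K<->P swapped.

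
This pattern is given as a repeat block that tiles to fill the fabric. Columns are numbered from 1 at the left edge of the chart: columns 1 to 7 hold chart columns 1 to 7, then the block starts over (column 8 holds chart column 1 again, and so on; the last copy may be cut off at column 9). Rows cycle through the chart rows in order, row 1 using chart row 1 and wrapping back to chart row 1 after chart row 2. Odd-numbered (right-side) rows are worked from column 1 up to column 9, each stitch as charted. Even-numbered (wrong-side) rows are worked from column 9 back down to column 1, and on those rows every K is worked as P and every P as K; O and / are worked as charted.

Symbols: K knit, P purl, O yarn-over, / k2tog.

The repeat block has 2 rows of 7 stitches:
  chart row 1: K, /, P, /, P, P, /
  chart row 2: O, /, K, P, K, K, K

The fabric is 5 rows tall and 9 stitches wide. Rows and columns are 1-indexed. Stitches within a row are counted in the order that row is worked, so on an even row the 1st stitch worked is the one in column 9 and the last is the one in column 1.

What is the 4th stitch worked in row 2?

== STITCH ==
P

Derivation:
Row 2 uses chart row ((2-1) mod 2)+1 = 2. Row 2 is even, so WS.
Chart row 2 tiled across columns 1-9: O / K P K K K O /
Wrong side: read the tiled row from column 9 down to 1 and exchange K with P (leave O, /).
Row 2 as worked: / O P P P K P / O
Counting 4 along the worked row gives P.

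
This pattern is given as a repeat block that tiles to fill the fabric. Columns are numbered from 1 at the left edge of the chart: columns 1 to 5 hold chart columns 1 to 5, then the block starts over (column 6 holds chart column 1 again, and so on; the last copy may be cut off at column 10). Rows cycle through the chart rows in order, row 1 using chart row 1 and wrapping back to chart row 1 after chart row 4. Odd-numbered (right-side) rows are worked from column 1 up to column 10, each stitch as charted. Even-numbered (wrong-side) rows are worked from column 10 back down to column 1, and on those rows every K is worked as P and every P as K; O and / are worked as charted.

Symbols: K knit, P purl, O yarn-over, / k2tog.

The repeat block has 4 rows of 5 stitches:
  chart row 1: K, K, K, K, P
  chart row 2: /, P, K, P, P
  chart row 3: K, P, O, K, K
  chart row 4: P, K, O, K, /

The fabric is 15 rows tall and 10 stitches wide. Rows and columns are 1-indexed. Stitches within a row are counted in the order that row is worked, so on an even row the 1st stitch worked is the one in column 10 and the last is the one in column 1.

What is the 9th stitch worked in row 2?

Row 2 uses chart row ((2-1) mod 4)+1 = 2. Row 2 is even, so WS.
Chart row 2 tiled across columns 1-10: / P K P P / P K P P
Wrong side: read the tiled row from column 10 down to 1 and exchange K with P (leave O, /).
Row 2 as worked: K K P K / K K P K /
The 9th stitch worked is K.

Stitch:
K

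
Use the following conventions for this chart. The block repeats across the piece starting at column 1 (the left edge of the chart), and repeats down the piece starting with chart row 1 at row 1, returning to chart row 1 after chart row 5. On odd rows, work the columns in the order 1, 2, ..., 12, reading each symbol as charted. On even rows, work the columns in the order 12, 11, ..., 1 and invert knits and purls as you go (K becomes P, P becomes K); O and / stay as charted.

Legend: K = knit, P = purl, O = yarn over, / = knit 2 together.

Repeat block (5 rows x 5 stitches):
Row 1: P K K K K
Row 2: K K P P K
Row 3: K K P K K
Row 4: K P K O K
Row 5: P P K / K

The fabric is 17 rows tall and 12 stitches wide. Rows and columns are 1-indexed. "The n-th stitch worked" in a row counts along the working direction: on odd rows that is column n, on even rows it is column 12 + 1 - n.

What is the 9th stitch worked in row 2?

For row 2: chart row = ((2-1) mod 5) + 1 = 2; this is a WS (even) row.
Chart row 2 tiled across columns 1-12: K K P P K K K P P K K K
WS row: flip the tiled sequence (start at column 12) and apply K<->P; O and / stay.
Row 2 as worked: P P P K K P P P K K P P
Stitch 9 in working order -> K

Stitch:
K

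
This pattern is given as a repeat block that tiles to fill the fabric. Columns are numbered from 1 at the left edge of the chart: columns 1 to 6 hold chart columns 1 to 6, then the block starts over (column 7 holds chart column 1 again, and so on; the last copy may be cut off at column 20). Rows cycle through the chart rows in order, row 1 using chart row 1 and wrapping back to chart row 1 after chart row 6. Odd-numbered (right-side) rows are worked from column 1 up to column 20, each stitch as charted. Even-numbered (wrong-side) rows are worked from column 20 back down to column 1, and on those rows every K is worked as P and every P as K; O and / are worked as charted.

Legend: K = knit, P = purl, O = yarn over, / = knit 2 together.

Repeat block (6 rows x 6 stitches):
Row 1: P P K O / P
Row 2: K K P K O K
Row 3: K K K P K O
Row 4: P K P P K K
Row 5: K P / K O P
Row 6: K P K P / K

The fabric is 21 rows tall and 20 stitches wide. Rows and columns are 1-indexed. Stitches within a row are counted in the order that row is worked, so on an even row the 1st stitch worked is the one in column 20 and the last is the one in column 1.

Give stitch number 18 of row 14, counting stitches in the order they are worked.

== STITCH ==
K

Derivation:
Row 14: (14-1) mod 6 = 1, so use chart row 2. Even row -> WS.
Chart row 2 tiled across columns 1-20: K K P K O K K K P K O K K K P K O K K K
WS: work from column 20 back to column 1 (reverse the tiled row), swapping K<->P (O and / unchanged).
Row 14 as worked: P P P O P K P P P O P K P P P O P K P P
Stitch 18 in working order -> K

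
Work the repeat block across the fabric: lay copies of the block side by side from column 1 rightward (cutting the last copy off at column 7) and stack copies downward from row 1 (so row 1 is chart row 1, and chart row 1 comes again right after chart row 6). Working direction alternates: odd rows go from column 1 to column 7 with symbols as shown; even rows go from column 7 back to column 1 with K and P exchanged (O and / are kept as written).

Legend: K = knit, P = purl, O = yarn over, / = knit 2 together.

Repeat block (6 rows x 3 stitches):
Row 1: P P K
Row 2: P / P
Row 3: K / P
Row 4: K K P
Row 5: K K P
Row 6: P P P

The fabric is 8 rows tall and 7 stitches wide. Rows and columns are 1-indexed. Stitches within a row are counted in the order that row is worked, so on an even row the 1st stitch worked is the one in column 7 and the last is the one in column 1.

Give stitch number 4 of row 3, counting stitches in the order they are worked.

Row 3 uses chart row ((3-1) mod 6)+1 = 3. Row 3 is odd, so RS.
Chart row 3 tiled across columns 1-7: K / P K / P K
Right side: take the tiled row as-is (worked left to right from column 1).
The 4th stitch worked is K.

== STITCH ==
K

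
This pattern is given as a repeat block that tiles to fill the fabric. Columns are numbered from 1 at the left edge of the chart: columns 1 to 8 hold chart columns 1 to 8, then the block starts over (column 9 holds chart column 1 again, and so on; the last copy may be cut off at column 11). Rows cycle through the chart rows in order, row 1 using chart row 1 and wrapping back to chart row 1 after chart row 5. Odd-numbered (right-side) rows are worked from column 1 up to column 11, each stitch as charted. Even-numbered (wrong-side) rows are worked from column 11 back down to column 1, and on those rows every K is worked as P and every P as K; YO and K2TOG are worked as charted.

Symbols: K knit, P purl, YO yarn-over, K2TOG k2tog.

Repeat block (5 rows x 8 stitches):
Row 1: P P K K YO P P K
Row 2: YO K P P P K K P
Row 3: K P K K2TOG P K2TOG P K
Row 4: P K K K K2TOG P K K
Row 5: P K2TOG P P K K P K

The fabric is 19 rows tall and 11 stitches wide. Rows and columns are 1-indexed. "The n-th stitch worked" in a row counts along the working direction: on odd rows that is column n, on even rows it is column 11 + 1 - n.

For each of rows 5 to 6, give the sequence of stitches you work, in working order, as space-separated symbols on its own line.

Row 5: chart row 5, RS - tile across columns 1-11 and work as-is.
Row 6: chart row 1, WS - tiled (columns 1-11): P P K K YO P P K P P K; work from column 11 back to 1 with K<->P swapped.

Rows as worked:
P K2TOG P P K K P K P K2TOG P
P K K P K K YO P P K K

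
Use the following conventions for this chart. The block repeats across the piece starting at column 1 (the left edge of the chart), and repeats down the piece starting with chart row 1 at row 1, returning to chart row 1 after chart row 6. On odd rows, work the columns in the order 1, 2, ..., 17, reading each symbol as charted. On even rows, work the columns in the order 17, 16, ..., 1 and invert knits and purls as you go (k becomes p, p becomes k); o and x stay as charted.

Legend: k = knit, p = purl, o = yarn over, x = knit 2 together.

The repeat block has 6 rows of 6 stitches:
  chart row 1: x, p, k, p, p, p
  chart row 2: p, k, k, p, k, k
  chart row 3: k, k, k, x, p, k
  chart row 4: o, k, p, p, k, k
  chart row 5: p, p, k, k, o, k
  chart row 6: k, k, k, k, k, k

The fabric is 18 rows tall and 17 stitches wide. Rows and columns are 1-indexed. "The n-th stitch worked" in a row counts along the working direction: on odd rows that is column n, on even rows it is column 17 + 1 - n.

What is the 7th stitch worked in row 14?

Stitch:
p

Derivation:
Row 14: (14-1) mod 6 = 1, so use chart row 2. Even row -> WS.
Chart row 2 tiled across columns 1-17: p k k p k k p k k p k k p k k p k
WS: work from column 17 back to column 1 (reverse the tiled row), swapping k<->p (o and x unchanged).
Row 14 as worked: p k p p k p p k p p k p p k p p k
Counting 7 along the worked row gives p.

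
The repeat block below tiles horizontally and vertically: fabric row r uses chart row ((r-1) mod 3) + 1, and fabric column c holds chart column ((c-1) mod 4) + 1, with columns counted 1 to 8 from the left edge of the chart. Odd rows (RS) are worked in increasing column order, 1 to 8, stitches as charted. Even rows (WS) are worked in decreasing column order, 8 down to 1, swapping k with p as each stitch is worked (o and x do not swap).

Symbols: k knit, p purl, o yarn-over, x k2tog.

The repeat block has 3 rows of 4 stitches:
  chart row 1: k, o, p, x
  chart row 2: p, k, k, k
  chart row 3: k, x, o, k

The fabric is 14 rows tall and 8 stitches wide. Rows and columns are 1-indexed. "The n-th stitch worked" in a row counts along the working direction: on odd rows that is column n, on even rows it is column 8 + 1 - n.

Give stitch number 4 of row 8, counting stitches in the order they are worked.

Row 8 uses chart row ((8-1) mod 3)+1 = 2. Row 8 is even, so WS.
Chart row 2 tiled across columns 1-8: p k k k p k k k
WS row: flip the tiled sequence (start at column 8) and apply k<->p; o and x stay.
Row 8 as worked: p p p k p p p k
Stitch 4 in working order -> k

Stitch:
k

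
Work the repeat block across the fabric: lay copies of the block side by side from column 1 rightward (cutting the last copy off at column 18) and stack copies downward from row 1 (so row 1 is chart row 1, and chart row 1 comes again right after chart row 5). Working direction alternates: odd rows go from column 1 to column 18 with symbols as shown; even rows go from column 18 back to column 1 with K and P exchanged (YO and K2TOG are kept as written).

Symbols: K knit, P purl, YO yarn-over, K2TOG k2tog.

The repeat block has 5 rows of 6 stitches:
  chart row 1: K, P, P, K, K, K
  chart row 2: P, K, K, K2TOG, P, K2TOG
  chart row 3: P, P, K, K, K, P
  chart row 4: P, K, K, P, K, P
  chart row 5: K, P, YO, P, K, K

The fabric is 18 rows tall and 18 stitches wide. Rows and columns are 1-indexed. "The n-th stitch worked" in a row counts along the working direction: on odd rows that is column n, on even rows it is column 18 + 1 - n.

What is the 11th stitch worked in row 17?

Row 17 uses chart row ((17-1) mod 5)+1 = 2. Row 17 is odd, so RS.
Chart row 2 tiled across columns 1-18: P K K K2TOG P K2TOG P K K K2TOG P K2TOG P K K K2TOG P K2TOG
RS row: no reversal, no swap; stitch n worked = column n.
Counting 11 along the worked row gives P.

== STITCH ==
P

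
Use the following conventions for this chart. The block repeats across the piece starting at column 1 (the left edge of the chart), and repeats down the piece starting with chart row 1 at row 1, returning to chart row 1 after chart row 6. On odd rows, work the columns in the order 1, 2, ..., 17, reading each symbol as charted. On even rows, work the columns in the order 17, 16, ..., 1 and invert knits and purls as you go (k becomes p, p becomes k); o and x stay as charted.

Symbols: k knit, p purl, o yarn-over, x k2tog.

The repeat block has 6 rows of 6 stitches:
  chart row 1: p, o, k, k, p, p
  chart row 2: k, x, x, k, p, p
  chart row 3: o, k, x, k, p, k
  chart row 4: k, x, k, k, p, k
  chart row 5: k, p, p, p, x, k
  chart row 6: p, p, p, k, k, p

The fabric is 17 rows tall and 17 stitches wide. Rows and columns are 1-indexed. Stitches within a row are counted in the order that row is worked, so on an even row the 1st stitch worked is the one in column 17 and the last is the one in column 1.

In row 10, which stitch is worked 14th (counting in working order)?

== STITCH ==
p

Derivation:
For row 10: chart row = ((10-1) mod 6) + 1 = 4; this is a WS (even) row.
Chart row 4 tiled across columns 1-17: k x k k p k k x k k p k k x k k p
WS row: flip the tiled sequence (start at column 17) and apply k<->p; o and x stay.
Row 10 as worked: k p p x p p k p p x p p k p p x p
The 14th stitch worked is p.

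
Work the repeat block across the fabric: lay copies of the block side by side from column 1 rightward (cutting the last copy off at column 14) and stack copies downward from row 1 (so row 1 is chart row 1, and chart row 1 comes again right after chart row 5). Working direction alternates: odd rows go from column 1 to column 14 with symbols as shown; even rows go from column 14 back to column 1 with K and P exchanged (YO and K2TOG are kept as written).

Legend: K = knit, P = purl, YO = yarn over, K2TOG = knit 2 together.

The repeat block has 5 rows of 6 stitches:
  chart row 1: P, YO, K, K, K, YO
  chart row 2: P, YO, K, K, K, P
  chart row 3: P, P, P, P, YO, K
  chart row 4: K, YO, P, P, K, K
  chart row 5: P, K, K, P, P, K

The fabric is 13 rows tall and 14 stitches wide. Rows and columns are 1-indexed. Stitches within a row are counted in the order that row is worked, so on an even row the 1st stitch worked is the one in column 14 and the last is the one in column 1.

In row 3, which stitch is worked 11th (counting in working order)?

== STITCH ==
YO

Derivation:
Row 3 uses chart row ((3-1) mod 5)+1 = 3. Row 3 is odd, so RS.
Chart row 3 tiled across columns 1-14: P P P P YO K P P P P YO K P P
RS: work column 1 to column 14, symbols as charted — the tiled row is the row as worked.
Stitch 11 in working order -> YO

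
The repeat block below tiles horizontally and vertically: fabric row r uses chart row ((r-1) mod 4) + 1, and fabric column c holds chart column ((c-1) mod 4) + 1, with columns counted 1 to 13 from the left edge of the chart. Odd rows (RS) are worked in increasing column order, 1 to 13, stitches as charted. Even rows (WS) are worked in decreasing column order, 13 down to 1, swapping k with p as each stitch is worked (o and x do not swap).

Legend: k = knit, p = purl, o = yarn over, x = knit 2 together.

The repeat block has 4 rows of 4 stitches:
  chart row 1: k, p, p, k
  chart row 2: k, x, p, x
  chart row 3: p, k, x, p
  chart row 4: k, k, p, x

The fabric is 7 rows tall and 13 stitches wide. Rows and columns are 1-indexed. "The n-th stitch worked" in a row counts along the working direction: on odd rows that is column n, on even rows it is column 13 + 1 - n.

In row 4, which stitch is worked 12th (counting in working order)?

Stitch:
p

Derivation:
Row 4 uses chart row ((4-1) mod 4)+1 = 4. Row 4 is even, so WS.
Chart row 4 tiled across columns 1-13: k k p x k k p x k k p x k
WS: work from column 13 back to column 1 (reverse the tiled row), swapping k<->p (o and x unchanged).
Row 4 as worked: p x k p p x k p p x k p p
Counting 12 along the worked row gives p.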